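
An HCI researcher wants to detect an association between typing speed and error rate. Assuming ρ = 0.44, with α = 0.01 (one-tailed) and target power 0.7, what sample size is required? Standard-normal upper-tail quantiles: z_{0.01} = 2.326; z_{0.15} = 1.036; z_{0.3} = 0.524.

Fisher's z: C = ½·ln((1+r)/(1−r)) = ½·ln(2.5714) = 0.4722.
n = ((z_{α} + z_β)/C)² + 3.
(2.326 + 0.524) / 0.4722 = 2.850 / 0.4722 = 6.036.
n = 6.036² + 3 = 36.43 + 3 = 39.4.
Round up.

n = 40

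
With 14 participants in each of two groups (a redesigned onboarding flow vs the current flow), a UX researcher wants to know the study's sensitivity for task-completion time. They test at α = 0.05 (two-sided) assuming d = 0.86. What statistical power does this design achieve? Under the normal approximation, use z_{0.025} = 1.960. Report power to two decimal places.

For two equal groups, power = Φ(d·√(n/2) − z_{α/2}).
d·√(n/2) = 0.86 × √(14/2) = 0.86 × 2.646 = 2.275.
z_β = 2.275 − 1.960 = 0.315.
Power = Φ(0.315) = 0.624.

power ≈ 0.62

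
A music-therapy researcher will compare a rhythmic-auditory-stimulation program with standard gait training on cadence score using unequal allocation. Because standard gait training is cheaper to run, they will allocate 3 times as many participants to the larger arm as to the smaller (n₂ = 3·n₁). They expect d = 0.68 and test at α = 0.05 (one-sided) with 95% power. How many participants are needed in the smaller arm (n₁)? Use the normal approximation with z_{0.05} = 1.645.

n₁ = 32

With allocation ratio k = n₂/n₁ = 3, Var(x̄₁−x̄₂) = σ²(1/n₁ + 1/(k·n₁)) = σ²·(k+1)/(k·n₁).
So n₁ = (1 + 1/k)·((z_{α} + z_β)/d)² = 1.333 × (3.290/0.68)².
n₁ = 1.333 × 23.41 = 31.2.
Round up: n₁ = 32, giving n₂ = 3 × 32 = 96.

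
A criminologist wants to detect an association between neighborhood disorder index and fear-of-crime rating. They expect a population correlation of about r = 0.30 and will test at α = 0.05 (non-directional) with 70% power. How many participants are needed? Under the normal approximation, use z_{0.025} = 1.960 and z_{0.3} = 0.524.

Fisher's z: C = ½·ln((1+r)/(1−r)) = ½·ln(1.8571) = 0.3095.
n = ((z_{α/2} + z_β)/C)² + 3.
(1.960 + 0.524) / 0.3095 = 2.484 / 0.3095 = 8.026.
n = 8.026² + 3 = 64.41 + 3 = 67.4.
Round up.

n = 68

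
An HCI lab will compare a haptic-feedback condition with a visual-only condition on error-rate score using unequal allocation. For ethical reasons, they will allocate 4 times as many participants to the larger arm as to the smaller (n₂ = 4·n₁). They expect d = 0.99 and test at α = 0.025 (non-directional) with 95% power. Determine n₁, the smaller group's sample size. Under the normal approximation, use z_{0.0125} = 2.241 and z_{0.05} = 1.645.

With allocation ratio k = n₂/n₁ = 4, Var(x̄₁−x̄₂) = σ²(1/n₁ + 1/(k·n₁)) = σ²·(k+1)/(k·n₁).
So n₁ = (1 + 1/k)·((z_{α/2} + z_β)/d)² = 1.250 × (3.886/0.99)².
n₁ = 1.250 × 15.41 = 19.3.
Round up: n₁ = 20, giving n₂ = 4 × 20 = 80.

n₁ = 20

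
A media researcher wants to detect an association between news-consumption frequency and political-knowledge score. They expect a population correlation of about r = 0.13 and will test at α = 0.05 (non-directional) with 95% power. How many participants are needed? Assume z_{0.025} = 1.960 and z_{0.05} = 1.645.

Fisher's z: C = ½·ln((1+r)/(1−r)) = ½·ln(1.2989) = 0.1307.
n = ((z_{α/2} + z_β)/C)² + 3.
(1.960 + 1.645) / 0.1307 = 3.605 / 0.1307 = 27.582.
n = 27.582² + 3 = 760.78 + 3 = 763.8.
Round up.

n = 764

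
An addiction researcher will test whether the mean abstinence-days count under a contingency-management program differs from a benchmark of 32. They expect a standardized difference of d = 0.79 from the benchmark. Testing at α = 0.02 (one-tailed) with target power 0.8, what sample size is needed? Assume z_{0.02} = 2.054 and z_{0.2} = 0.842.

n = 14

For a one-sample test: n = ((z_{α} + z_β) / d)².
z_{α} + z_β = 2.054 + 0.842 = 2.896.
n = (2.896 / 0.79)² = 3.666² = 13.44.
Round up.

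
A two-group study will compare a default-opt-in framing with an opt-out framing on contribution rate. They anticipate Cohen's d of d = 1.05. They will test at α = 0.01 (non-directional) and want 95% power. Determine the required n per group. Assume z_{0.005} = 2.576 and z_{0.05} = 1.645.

For two independent groups with equal n: n = 2·((z_{α/2} + z_β) / d)².
z_{α/2} + z_β = 2.576 + 1.645 = 4.221.
n = 2 × (4.221 / 1.05)² = 2 × 4.020² = 2 × 16.16 = 32.3.
Round up to the next whole participant.

n = 33 per group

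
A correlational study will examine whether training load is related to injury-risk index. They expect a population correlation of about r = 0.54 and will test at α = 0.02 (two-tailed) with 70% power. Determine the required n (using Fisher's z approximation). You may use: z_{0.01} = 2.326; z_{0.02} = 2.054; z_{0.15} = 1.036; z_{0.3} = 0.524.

n = 26

Fisher's z: C = ½·ln((1+r)/(1−r)) = ½·ln(3.3478) = 0.6042.
n = ((z_{α/2} + z_β)/C)² + 3.
(2.326 + 0.524) / 0.6042 = 2.850 / 0.6042 = 4.717.
n = 4.717² + 3 = 22.25 + 3 = 25.2.
Round up.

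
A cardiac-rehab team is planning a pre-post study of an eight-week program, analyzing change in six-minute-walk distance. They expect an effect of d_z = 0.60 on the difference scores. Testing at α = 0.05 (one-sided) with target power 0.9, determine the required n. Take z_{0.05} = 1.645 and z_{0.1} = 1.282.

n = 24 pairs

For a paired (one-sample on differences) test: n = ((z_{α} + z_β) / d)².
z_{α} + z_β = 1.645 + 1.282 = 2.927.
n = (2.927 / 0.60)² = 4.878² = 23.80.
Round up.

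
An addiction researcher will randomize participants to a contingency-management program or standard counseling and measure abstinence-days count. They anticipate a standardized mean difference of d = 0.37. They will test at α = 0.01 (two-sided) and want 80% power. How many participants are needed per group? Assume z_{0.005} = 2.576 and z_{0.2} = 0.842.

n = 171 per group

For two independent groups with equal n: n = 2·((z_{α/2} + z_β) / d)².
z_{α/2} + z_β = 2.576 + 0.842 = 3.418.
n = 2 × (3.418 / 0.37)² = 2 × 9.238² = 2 × 85.34 = 170.7.
Round up to the next whole participant.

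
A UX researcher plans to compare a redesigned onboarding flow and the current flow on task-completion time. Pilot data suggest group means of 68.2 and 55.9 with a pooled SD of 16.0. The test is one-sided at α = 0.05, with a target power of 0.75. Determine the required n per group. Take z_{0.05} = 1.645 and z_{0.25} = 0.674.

n = 19 per group

Cohen's d = |M₁ − M₂| / SD_pooled = |68.2 − 55.9| / 16.0 = 12.3 / 16.0 = 0.769.
For two independent groups with equal n: n = 2·((z_{α} + z_β) / d)².
z_{α} + z_β = 1.645 + 0.674 = 2.319.
n = 2 × (2.319 / 0.769)² = 2 × 3.016² = 2 × 9.09 = 18.2.
Round up to the next whole participant.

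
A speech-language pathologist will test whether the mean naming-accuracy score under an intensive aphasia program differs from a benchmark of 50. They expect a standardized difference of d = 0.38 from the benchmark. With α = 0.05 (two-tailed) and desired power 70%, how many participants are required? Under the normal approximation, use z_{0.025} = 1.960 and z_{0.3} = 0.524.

For a one-sample test: n = ((z_{α/2} + z_β) / d)².
z_{α/2} + z_β = 1.960 + 0.524 = 2.484.
n = (2.484 / 0.38)² = 6.537² = 42.73.
Round up.

n = 43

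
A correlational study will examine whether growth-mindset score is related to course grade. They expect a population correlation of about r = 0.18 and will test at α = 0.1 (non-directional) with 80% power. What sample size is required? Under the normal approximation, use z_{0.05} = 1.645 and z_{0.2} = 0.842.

Fisher's z: C = ½·ln((1+r)/(1−r)) = ½·ln(1.4390) = 0.1820.
n = ((z_{α/2} + z_β)/C)² + 3.
(1.645 + 0.842) / 0.1820 = 2.487 / 0.1820 = 13.665.
n = 13.665² + 3 = 186.73 + 3 = 189.7.
Round up.

n = 190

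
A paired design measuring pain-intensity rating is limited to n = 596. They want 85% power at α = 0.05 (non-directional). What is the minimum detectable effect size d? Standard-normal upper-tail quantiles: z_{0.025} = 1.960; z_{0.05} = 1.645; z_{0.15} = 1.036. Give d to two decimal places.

d_min ≈ 0.12

For a single sample (or paired design) of n = 596: d_min = (z_{α/2} + z_β)/√n.
z-sum = 1.960 + 1.036 = 2.996.
d_min = 2.996 / √596 = 2.996 / 24.413 = 0.123.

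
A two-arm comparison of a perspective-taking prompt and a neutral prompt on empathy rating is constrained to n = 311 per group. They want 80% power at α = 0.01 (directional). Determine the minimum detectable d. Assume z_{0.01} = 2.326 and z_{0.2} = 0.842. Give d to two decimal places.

For two independent groups of n = 311 each: d_min = (z_{α} + z_β)·√(2/n).
z-sum = 2.326 + 0.842 = 3.168.
d_min = 3.168 × √(2/311) = 3.168 × 0.0802 = 0.254.

d_min ≈ 0.25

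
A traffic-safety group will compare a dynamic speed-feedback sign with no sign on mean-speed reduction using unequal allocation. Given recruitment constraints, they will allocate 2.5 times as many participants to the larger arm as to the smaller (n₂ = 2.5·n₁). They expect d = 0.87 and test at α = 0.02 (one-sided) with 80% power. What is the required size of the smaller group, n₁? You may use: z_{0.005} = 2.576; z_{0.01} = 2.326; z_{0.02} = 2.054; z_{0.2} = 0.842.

With allocation ratio k = n₂/n₁ = 2.5, Var(x̄₁−x̄₂) = σ²(1/n₁ + 1/(k·n₁)) = σ²·(k+1)/(k·n₁).
So n₁ = (1 + 1/k)·((z_{α} + z_β)/d)² = 1.400 × (2.896/0.87)².
n₁ = 1.400 × 11.08 = 15.5.
Round up: n₁ = 16, giving n₂ = 2.5 × 16 = 40.

n₁ = 16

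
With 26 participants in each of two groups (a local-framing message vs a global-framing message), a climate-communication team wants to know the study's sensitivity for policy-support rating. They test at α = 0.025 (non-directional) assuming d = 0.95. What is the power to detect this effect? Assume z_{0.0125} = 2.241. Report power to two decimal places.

For two equal groups, power = Φ(d·√(n/2) − z_{α/2}).
d·√(n/2) = 0.95 × √(26/2) = 0.95 × 3.606 = 3.425.
z_β = 3.425 − 2.241 = 1.184.
Power = Φ(1.184) = 0.882.

power ≈ 0.88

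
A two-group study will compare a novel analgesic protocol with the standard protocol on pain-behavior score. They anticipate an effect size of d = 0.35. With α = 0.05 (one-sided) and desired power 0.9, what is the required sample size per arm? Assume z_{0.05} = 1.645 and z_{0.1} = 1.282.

For two independent groups with equal n: n = 2·((z_{α} + z_β) / d)².
z_{α} + z_β = 1.645 + 1.282 = 2.927.
n = 2 × (2.927 / 0.35)² = 2 × 8.363² = 2 × 69.94 = 139.9.
Round up to the next whole participant.

n = 140 per group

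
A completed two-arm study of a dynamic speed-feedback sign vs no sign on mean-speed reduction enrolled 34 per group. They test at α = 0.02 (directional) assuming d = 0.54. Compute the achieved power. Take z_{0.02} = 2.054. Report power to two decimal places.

power ≈ 0.57

For two equal groups, power = Φ(d·√(n/2) − z_{α}).
d·√(n/2) = 0.54 × √(34/2) = 0.54 × 4.123 = 2.226.
z_β = 2.226 − 2.054 = 0.172.
Power = Φ(0.172) = 0.568.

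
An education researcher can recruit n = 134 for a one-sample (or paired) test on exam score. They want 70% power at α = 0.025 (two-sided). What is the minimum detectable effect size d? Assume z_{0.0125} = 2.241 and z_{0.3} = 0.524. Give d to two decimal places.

For a single sample (or paired design) of n = 134: d_min = (z_{α/2} + z_β)/√n.
z-sum = 2.241 + 0.524 = 2.765.
d_min = 2.765 / √134 = 2.765 / 11.576 = 0.239.

d_min ≈ 0.24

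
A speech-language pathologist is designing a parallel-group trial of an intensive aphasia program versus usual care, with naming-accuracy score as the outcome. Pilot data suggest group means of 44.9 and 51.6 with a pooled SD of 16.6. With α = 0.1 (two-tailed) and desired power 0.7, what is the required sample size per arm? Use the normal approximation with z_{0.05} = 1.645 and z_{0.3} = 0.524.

Cohen's d = |M₁ − M₂| / SD_pooled = |44.9 − 51.6| / 16.6 = 6.7 / 16.6 = 0.404.
For two independent groups with equal n: n = 2·((z_{α/2} + z_β) / d)².
z_{α/2} + z_β = 1.645 + 0.524 = 2.169.
n = 2 × (2.169 / 0.404)² = 2 × 5.369² = 2 × 28.82 = 57.6.
Round up to the next whole participant.

n = 58 per group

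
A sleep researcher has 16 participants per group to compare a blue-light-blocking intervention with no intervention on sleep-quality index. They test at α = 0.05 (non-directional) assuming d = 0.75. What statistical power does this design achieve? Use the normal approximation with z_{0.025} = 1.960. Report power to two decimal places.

For two equal groups, power = Φ(d·√(n/2) − z_{α/2}).
d·√(n/2) = 0.75 × √(16/2) = 0.75 × 2.828 = 2.121.
z_β = 2.121 − 1.960 = 0.161.
Power = Φ(0.161) = 0.564.

power ≈ 0.56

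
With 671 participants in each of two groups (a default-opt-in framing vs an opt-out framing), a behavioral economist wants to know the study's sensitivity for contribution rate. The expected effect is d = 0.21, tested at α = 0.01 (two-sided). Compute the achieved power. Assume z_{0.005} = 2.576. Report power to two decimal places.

power ≈ 0.90

For two equal groups, power = Φ(d·√(n/2) − z_{α/2}).
d·√(n/2) = 0.21 × √(671/2) = 0.21 × 18.317 = 3.846.
z_β = 3.846 − 2.576 = 1.270.
Power = Φ(1.270) = 0.898.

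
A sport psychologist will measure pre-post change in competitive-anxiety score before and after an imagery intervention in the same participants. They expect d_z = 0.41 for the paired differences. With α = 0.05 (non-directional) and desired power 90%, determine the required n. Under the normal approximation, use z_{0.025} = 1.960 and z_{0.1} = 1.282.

n = 63 pairs

For a paired (one-sample on differences) test: n = ((z_{α/2} + z_β) / d)².
z_{α/2} + z_β = 1.960 + 1.282 = 3.242.
n = (3.242 / 0.41)² = 7.907² = 62.53.
Round up.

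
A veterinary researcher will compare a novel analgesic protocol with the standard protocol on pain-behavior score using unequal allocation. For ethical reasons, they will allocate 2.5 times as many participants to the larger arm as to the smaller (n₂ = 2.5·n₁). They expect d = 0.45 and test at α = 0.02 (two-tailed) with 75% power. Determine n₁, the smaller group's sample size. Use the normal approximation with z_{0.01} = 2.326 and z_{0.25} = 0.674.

n₁ = 63

With allocation ratio k = n₂/n₁ = 2.5, Var(x̄₁−x̄₂) = σ²(1/n₁ + 1/(k·n₁)) = σ²·(k+1)/(k·n₁).
So n₁ = (1 + 1/k)·((z_{α/2} + z_β)/d)² = 1.400 × (3.000/0.45)².
n₁ = 1.400 × 44.44 = 62.2.
Round up: n₁ = 63, giving n₂ = ⌈2.5 × 63⌉ = ⌈157.5⌉ = 158.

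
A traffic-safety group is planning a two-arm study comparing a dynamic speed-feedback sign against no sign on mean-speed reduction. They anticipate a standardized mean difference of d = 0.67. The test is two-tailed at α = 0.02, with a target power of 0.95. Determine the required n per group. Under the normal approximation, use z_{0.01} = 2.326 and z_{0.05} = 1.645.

For two independent groups with equal n: n = 2·((z_{α/2} + z_β) / d)².
z_{α/2} + z_β = 2.326 + 1.645 = 3.971.
n = 2 × (3.971 / 0.67)² = 2 × 5.927² = 2 × 35.13 = 70.3.
Round up to the next whole participant.

n = 71 per group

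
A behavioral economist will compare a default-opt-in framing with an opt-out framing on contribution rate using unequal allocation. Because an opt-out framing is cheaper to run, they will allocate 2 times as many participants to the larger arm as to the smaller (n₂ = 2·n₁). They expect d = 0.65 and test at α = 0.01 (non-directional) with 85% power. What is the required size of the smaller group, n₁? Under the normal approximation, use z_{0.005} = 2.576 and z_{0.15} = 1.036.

n₁ = 47

With allocation ratio k = n₂/n₁ = 2, Var(x̄₁−x̄₂) = σ²(1/n₁ + 1/(k·n₁)) = σ²·(k+1)/(k·n₁).
So n₁ = (1 + 1/k)·((z_{α/2} + z_β)/d)² = 1.500 × (3.612/0.65)².
n₁ = 1.500 × 30.88 = 46.3.
Round up: n₁ = 47, giving n₂ = 2 × 47 = 94.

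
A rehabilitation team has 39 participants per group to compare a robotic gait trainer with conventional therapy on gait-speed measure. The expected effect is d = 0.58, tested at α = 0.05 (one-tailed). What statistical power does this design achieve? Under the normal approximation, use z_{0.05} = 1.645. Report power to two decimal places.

power ≈ 0.82

For two equal groups, power = Φ(d·√(n/2) − z_{α}).
d·√(n/2) = 0.58 × √(39/2) = 0.58 × 4.416 = 2.561.
z_β = 2.561 − 1.645 = 0.916.
Power = Φ(0.916) = 0.820.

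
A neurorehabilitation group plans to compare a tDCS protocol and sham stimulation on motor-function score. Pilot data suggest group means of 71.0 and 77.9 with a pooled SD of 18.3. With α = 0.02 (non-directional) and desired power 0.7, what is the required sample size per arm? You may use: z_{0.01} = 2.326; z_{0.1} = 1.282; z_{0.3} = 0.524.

n = 115 per group

Cohen's d = |M₁ − M₂| / SD_pooled = |71.0 − 77.9| / 18.3 = 6.9 / 18.3 = 0.377.
For two independent groups with equal n: n = 2·((z_{α/2} + z_β) / d)².
z_{α/2} + z_β = 2.326 + 0.524 = 2.850.
n = 2 × (2.850 / 0.377)² = 2 × 7.560² = 2 × 57.15 = 114.3.
Round up to the next whole participant.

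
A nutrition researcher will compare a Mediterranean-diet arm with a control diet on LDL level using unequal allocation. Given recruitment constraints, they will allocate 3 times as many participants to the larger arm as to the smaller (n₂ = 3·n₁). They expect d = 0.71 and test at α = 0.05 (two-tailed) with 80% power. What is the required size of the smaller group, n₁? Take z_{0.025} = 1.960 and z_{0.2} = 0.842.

With allocation ratio k = n₂/n₁ = 3, Var(x̄₁−x̄₂) = σ²(1/n₁ + 1/(k·n₁)) = σ²·(k+1)/(k·n₁).
So n₁ = (1 + 1/k)·((z_{α/2} + z_β)/d)² = 1.333 × (2.802/0.71)².
n₁ = 1.333 × 15.57 = 20.8.
Round up: n₁ = 21, giving n₂ = 3 × 21 = 63.

n₁ = 21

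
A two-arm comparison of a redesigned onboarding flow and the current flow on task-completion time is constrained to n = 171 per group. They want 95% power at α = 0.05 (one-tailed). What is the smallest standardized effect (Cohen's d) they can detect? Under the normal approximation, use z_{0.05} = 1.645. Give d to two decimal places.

For two independent groups of n = 171 each: d_min = (z_{α} + z_β)·√(2/n).
z-sum = 1.645 + 1.645 = 3.290.
d_min = 3.290 × √(2/171) = 3.290 × 0.1081 = 0.356.

d_min ≈ 0.36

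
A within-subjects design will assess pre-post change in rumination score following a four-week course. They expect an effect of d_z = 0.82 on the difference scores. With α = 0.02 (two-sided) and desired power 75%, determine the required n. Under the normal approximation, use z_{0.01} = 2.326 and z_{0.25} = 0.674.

n = 14 pairs

For a paired (one-sample on differences) test: n = ((z_{α/2} + z_β) / d)².
z_{α/2} + z_β = 2.326 + 0.674 = 3.000.
n = (3.000 / 0.82)² = 3.659² = 13.38.
Round up.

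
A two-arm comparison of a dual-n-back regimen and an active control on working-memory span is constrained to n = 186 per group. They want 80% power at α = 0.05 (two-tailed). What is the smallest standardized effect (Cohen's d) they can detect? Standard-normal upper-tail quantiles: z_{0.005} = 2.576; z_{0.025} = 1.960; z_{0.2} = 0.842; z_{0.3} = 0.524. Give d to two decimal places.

For two independent groups of n = 186 each: d_min = (z_{α/2} + z_β)·√(2/n).
z-sum = 1.960 + 0.842 = 2.802.
d_min = 2.802 × √(2/186) = 2.802 × 0.1037 = 0.291.

d_min ≈ 0.29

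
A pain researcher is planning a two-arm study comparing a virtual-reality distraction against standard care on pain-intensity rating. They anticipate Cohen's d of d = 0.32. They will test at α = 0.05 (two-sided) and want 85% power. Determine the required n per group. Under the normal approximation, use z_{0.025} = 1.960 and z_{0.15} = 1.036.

n = 176 per group

For two independent groups with equal n: n = 2·((z_{α/2} + z_β) / d)².
z_{α/2} + z_β = 1.960 + 1.036 = 2.996.
n = 2 × (2.996 / 0.32)² = 2 × 9.362² = 2 × 87.66 = 175.3.
Round up to the next whole participant.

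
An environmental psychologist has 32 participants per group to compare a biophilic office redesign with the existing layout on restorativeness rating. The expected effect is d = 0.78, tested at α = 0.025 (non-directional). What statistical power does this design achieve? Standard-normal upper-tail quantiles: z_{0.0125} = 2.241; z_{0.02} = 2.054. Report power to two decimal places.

For two equal groups, power = Φ(d·√(n/2) − z_{α/2}).
d·√(n/2) = 0.78 × √(32/2) = 0.78 × 4.000 = 3.120.
z_β = 3.120 − 2.241 = 0.879.
Power = Φ(0.879) = 0.810.

power ≈ 0.81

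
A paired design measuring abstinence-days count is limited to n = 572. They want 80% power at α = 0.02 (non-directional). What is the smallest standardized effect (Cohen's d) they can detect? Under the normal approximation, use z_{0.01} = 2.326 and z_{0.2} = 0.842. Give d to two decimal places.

d_min ≈ 0.13

For a single sample (or paired design) of n = 572: d_min = (z_{α/2} + z_β)/√n.
z-sum = 2.326 + 0.842 = 3.168.
d_min = 3.168 / √572 = 3.168 / 23.917 = 0.132.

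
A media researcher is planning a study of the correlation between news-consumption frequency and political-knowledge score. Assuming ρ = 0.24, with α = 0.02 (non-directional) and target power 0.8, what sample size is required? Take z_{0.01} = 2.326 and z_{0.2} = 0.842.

n = 171

Fisher's z: C = ½·ln((1+r)/(1−r)) = ½·ln(1.6316) = 0.2448.
n = ((z_{α/2} + z_β)/C)² + 3.
(2.326 + 0.842) / 0.2448 = 3.168 / 0.2448 = 12.941.
n = 12.941² + 3 = 167.47 + 3 = 170.5.
Round up.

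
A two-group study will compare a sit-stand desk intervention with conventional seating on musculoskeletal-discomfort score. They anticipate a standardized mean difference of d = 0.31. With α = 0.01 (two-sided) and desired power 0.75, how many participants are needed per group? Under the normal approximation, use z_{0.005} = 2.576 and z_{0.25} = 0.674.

For two independent groups with equal n: n = 2·((z_{α/2} + z_β) / d)².
z_{α/2} + z_β = 2.576 + 0.674 = 3.250.
n = 2 × (3.250 / 0.31)² = 2 × 10.484² = 2 × 109.91 = 219.8.
Round up to the next whole participant.

n = 220 per group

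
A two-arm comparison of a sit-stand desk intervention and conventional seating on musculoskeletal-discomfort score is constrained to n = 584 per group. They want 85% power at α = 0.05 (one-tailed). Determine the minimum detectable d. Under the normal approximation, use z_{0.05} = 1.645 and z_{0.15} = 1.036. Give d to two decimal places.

For two independent groups of n = 584 each: d_min = (z_{α} + z_β)·√(2/n).
z-sum = 1.645 + 1.036 = 2.681.
d_min = 2.681 × √(2/584) = 2.681 × 0.0585 = 0.157.

d_min ≈ 0.16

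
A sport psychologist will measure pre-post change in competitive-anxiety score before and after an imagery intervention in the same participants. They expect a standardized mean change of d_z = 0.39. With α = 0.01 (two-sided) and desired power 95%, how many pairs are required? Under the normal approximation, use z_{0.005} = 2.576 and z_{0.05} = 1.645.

n = 118 pairs

For a paired (one-sample on differences) test: n = ((z_{α/2} + z_β) / d)².
z_{α/2} + z_β = 2.576 + 1.645 = 4.221.
n = (4.221 / 0.39)² = 10.823² = 117.14.
Round up.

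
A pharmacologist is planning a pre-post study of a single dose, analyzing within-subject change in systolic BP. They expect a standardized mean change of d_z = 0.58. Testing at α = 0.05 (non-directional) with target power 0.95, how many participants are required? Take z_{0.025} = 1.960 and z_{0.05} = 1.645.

n = 39 pairs

For a paired (one-sample on differences) test: n = ((z_{α/2} + z_β) / d)².
z_{α/2} + z_β = 1.960 + 1.645 = 3.605.
n = (3.605 / 0.58)² = 6.216² = 38.63.
Round up.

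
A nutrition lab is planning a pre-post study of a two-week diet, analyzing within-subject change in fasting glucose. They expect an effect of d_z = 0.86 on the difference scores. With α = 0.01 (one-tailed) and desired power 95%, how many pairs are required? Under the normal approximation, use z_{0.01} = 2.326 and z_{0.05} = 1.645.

For a paired (one-sample on differences) test: n = ((z_{α} + z_β) / d)².
z_{α} + z_β = 2.326 + 1.645 = 3.971.
n = (3.971 / 0.86)² = 4.617² = 21.32.
Round up.

n = 22 pairs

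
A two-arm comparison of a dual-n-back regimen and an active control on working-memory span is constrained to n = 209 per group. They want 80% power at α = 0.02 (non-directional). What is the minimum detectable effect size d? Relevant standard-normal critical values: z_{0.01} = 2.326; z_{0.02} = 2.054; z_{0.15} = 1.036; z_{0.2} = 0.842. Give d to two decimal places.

For two independent groups of n = 209 each: d_min = (z_{α/2} + z_β)·√(2/n).
z-sum = 2.326 + 0.842 = 3.168.
d_min = 3.168 × √(2/209) = 3.168 × 0.0978 = 0.310.

d_min ≈ 0.31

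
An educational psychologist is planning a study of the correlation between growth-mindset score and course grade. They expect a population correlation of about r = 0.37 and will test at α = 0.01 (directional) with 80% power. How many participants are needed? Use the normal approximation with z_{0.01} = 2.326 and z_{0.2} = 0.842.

n = 70

Fisher's z: C = ½·ln((1+r)/(1−r)) = ½·ln(2.1746) = 0.3884.
n = ((z_{α} + z_β)/C)² + 3.
(2.326 + 0.842) / 0.3884 = 3.168 / 0.3884 = 8.157.
n = 8.157² + 3 = 66.53 + 3 = 69.5.
Round up.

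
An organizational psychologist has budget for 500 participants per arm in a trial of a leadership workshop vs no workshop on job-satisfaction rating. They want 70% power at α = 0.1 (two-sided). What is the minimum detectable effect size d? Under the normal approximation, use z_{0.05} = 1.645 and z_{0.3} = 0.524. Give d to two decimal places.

For two independent groups of n = 500 each: d_min = (z_{α/2} + z_β)·√(2/n).
z-sum = 1.645 + 0.524 = 2.169.
d_min = 2.169 × √(2/500) = 2.169 × 0.0632 = 0.137.

d_min ≈ 0.14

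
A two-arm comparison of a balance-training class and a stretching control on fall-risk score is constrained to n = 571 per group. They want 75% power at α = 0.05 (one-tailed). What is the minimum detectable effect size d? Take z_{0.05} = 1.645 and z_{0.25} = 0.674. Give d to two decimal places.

d_min ≈ 0.14

For two independent groups of n = 571 each: d_min = (z_{α} + z_β)·√(2/n).
z-sum = 1.645 + 0.674 = 2.319.
d_min = 2.319 × √(2/571) = 2.319 × 0.0592 = 0.137.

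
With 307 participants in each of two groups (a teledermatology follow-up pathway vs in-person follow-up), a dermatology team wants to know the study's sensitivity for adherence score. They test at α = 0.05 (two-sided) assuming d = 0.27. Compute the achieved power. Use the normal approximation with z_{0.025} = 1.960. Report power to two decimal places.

For two equal groups, power = Φ(d·√(n/2) − z_{α/2}).
d·√(n/2) = 0.27 × √(307/2) = 0.27 × 12.390 = 3.345.
z_β = 3.345 − 1.960 = 1.385.
Power = Φ(1.385) = 0.917.

power ≈ 0.92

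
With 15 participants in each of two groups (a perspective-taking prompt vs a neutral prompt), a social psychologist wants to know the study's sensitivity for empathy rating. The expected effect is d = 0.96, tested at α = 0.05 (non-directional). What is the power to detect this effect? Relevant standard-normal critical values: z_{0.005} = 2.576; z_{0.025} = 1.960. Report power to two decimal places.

power ≈ 0.75

For two equal groups, power = Φ(d·√(n/2) − z_{α/2}).
d·√(n/2) = 0.96 × √(15/2) = 0.96 × 2.739 = 2.629.
z_β = 2.629 − 1.960 = 0.669.
Power = Φ(0.669) = 0.748.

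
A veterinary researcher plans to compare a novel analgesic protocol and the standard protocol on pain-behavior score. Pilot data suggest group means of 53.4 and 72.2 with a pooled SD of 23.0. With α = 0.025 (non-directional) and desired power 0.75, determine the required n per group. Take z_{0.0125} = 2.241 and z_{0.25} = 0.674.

n = 26 per group

Cohen's d = |M₁ − M₂| / SD_pooled = |53.4 − 72.2| / 23.0 = 18.8 / 23.0 = 0.817.
For two independent groups with equal n: n = 2·((z_{α/2} + z_β) / d)².
z_{α/2} + z_β = 2.241 + 0.674 = 2.915.
n = 2 × (2.915 / 0.817)² = 2 × 3.568² = 2 × 12.73 = 25.5.
Round up to the next whole participant.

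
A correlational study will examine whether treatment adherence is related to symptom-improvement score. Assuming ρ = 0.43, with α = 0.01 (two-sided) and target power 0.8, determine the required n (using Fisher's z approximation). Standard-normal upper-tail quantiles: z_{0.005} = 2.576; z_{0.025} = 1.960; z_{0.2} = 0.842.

Fisher's z: C = ½·ln((1+r)/(1−r)) = ½·ln(2.5088) = 0.4599.
n = ((z_{α/2} + z_β)/C)² + 3.
(2.576 + 0.842) / 0.4599 = 3.418 / 0.4599 = 7.432.
n = 7.432² + 3 = 55.24 + 3 = 58.2.
Round up.

n = 59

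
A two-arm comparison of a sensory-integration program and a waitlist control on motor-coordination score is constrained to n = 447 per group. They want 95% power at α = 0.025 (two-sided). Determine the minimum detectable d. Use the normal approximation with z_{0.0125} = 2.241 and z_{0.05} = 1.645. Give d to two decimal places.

For two independent groups of n = 447 each: d_min = (z_{α/2} + z_β)·√(2/n).
z-sum = 2.241 + 1.645 = 3.886.
d_min = 3.886 × √(2/447) = 3.886 × 0.0669 = 0.260.

d_min ≈ 0.26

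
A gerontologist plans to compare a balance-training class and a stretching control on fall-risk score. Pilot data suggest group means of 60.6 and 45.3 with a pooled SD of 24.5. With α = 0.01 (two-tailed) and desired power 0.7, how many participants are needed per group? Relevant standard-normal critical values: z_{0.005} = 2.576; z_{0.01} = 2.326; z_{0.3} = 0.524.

Cohen's d = |M₁ − M₂| / SD_pooled = |60.6 − 45.3| / 24.5 = 15.3 / 24.5 = 0.624.
For two independent groups with equal n: n = 2·((z_{α/2} + z_β) / d)².
z_{α/2} + z_β = 2.576 + 0.524 = 3.100.
n = 2 × (3.100 / 0.624)² = 2 × 4.968² = 2 × 24.68 = 49.4.
Round up to the next whole participant.

n = 50 per group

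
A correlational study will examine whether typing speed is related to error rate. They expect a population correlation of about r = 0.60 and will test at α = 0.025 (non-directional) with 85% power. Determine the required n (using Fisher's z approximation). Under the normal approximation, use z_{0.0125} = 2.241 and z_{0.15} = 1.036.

n = 26

Fisher's z: C = ½·ln((1+r)/(1−r)) = ½·ln(4.0000) = 0.6931.
n = ((z_{α/2} + z_β)/C)² + 3.
(2.241 + 1.036) / 0.6931 = 3.277 / 0.6931 = 4.728.
n = 4.728² + 3 = 22.35 + 3 = 25.4.
Round up.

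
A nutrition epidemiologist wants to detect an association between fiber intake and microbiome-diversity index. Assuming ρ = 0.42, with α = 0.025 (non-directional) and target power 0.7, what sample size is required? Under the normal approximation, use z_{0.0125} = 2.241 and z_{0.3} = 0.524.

n = 42

Fisher's z: C = ½·ln((1+r)/(1−r)) = ½·ln(2.4483) = 0.4477.
n = ((z_{α/2} + z_β)/C)² + 3.
(2.241 + 0.524) / 0.4477 = 2.765 / 0.4477 = 6.176.
n = 6.176² + 3 = 38.14 + 3 = 41.1.
Round up.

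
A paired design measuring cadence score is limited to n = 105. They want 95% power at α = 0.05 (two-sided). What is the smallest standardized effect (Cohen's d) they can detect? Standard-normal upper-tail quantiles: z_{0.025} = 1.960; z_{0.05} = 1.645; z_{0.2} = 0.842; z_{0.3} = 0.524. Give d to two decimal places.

For a single sample (or paired design) of n = 105: d_min = (z_{α/2} + z_β)/√n.
z-sum = 1.960 + 1.645 = 3.605.
d_min = 3.605 / √105 = 3.605 / 10.247 = 0.352.

d_min ≈ 0.35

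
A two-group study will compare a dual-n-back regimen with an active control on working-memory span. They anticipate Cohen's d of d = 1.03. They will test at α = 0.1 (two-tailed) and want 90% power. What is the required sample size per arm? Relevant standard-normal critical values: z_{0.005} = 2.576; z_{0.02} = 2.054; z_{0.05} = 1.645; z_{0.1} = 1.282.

n = 17 per group

For two independent groups with equal n: n = 2·((z_{α/2} + z_β) / d)².
z_{α/2} + z_β = 1.645 + 1.282 = 2.927.
n = 2 × (2.927 / 1.03)² = 2 × 2.842² = 2 × 8.08 = 16.2.
Round up to the next whole participant.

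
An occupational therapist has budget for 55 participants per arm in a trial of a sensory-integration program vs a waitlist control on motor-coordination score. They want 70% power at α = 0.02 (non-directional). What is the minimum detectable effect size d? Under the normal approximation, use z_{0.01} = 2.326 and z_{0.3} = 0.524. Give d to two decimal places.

For two independent groups of n = 55 each: d_min = (z_{α/2} + z_β)·√(2/n).
z-sum = 2.326 + 0.524 = 2.850.
d_min = 2.850 × √(2/55) = 2.850 × 0.1907 = 0.543.

d_min ≈ 0.54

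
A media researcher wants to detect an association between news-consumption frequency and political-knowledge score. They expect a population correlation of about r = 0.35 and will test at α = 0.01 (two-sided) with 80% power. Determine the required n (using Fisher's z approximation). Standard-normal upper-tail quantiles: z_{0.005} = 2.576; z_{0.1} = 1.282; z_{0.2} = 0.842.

n = 91

Fisher's z: C = ½·ln((1+r)/(1−r)) = ½·ln(2.0769) = 0.3654.
n = ((z_{α/2} + z_β)/C)² + 3.
(2.576 + 0.842) / 0.3654 = 3.418 / 0.3654 = 9.354.
n = 9.354² + 3 = 87.50 + 3 = 90.5.
Round up.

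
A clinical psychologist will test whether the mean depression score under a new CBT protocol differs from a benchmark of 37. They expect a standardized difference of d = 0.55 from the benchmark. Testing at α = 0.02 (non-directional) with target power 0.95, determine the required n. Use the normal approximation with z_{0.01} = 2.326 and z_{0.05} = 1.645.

n = 53

For a one-sample test: n = ((z_{α/2} + z_β) / d)².
z_{α/2} + z_β = 2.326 + 1.645 = 3.971.
n = (3.971 / 0.55)² = 7.220² = 52.13.
Round up.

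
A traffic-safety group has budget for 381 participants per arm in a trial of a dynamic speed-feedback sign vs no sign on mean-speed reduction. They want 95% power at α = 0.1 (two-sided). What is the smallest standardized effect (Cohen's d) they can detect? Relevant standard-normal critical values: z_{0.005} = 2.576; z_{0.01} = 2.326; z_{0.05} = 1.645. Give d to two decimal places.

For two independent groups of n = 381 each: d_min = (z_{α/2} + z_β)·√(2/n).
z-sum = 1.645 + 1.645 = 3.290.
d_min = 3.290 × √(2/381) = 3.290 × 0.0725 = 0.238.

d_min ≈ 0.24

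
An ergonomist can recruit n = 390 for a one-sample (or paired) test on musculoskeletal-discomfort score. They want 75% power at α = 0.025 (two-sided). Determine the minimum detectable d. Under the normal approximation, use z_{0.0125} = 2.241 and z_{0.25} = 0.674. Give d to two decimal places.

d_min ≈ 0.15

For a single sample (or paired design) of n = 390: d_min = (z_{α/2} + z_β)/√n.
z-sum = 2.241 + 0.674 = 2.915.
d_min = 2.915 / √390 = 2.915 / 19.748 = 0.148.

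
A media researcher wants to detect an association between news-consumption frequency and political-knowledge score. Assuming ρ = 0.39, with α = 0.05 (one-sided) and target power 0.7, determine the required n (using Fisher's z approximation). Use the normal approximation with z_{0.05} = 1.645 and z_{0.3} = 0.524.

n = 31

Fisher's z: C = ½·ln((1+r)/(1−r)) = ½·ln(2.2787) = 0.4118.
n = ((z_{α} + z_β)/C)² + 3.
(1.645 + 0.524) / 0.4118 = 2.169 / 0.4118 = 5.267.
n = 5.267² + 3 = 27.74 + 3 = 30.7.
Round up.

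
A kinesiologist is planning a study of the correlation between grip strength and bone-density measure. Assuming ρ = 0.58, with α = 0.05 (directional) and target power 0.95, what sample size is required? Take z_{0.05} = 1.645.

n = 28

Fisher's z: C = ½·ln((1+r)/(1−r)) = ½·ln(3.7619) = 0.6625.
n = ((z_{α} + z_β)/C)² + 3.
(1.645 + 1.645) / 0.6625 = 3.290 / 0.6625 = 4.966.
n = 4.966² + 3 = 24.66 + 3 = 27.7.
Round up.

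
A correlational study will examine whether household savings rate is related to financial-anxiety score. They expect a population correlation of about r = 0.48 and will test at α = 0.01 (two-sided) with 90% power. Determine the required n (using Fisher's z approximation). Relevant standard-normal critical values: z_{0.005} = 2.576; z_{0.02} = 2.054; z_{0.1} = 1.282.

Fisher's z: C = ½·ln((1+r)/(1−r)) = ½·ln(2.8462) = 0.5230.
n = ((z_{α/2} + z_β)/C)² + 3.
(2.576 + 1.282) / 0.5230 = 3.858 / 0.5230 = 7.377.
n = 7.377² + 3 = 54.42 + 3 = 57.4.
Round up.

n = 58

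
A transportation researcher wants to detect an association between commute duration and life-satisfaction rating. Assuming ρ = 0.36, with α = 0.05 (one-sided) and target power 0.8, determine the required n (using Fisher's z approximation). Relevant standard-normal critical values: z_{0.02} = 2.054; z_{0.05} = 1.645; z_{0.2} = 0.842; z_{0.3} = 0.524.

Fisher's z: C = ½·ln((1+r)/(1−r)) = ½·ln(2.1250) = 0.3769.
n = ((z_{α} + z_β)/C)² + 3.
(1.645 + 0.842) / 0.3769 = 2.487 / 0.3769 = 6.599.
n = 6.599² + 3 = 43.54 + 3 = 46.5.
Round up.

n = 47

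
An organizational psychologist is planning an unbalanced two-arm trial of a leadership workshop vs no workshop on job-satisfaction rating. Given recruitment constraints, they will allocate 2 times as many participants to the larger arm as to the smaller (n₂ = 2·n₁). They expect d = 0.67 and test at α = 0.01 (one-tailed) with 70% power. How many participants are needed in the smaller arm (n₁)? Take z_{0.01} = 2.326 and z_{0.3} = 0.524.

With allocation ratio k = n₂/n₁ = 2, Var(x̄₁−x̄₂) = σ²(1/n₁ + 1/(k·n₁)) = σ²·(k+1)/(k·n₁).
So n₁ = (1 + 1/k)·((z_{α} + z_β)/d)² = 1.500 × (2.850/0.67)².
n₁ = 1.500 × 18.09 = 27.1.
Round up: n₁ = 28, giving n₂ = 2 × 28 = 56.

n₁ = 28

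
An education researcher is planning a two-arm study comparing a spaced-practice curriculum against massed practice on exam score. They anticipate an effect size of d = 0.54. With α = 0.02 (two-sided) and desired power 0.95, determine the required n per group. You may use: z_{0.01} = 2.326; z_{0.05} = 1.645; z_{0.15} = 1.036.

For two independent groups with equal n: n = 2·((z_{α/2} + z_β) / d)².
z_{α/2} + z_β = 2.326 + 1.645 = 3.971.
n = 2 × (3.971 / 0.54)² = 2 × 7.354² = 2 × 54.08 = 108.2.
Round up to the next whole participant.

n = 109 per group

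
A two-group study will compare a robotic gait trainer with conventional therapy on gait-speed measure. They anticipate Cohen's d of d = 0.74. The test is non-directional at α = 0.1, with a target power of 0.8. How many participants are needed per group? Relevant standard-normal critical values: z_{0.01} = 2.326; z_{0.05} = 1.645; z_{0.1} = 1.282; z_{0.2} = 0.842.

For two independent groups with equal n: n = 2·((z_{α/2} + z_β) / d)².
z_{α/2} + z_β = 1.645 + 0.842 = 2.487.
n = 2 × (2.487 / 0.74)² = 2 × 3.361² = 2 × 11.30 = 22.6.
Round up to the next whole participant.

n = 23 per group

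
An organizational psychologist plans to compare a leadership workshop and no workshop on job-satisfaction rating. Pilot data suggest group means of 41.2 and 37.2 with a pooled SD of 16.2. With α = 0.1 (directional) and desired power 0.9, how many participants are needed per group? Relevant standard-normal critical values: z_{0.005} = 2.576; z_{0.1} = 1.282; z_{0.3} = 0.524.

n = 216 per group

Cohen's d = |M₁ − M₂| / SD_pooled = |41.2 − 37.2| / 16.2 = 4.0 / 16.2 = 0.247.
For two independent groups with equal n: n = 2·((z_{α} + z_β) / d)².
z_{α} + z_β = 1.282 + 1.282 = 2.564.
n = 2 × (2.564 / 0.247)² = 2 × 10.381² = 2 × 107.76 = 215.5.
Round up to the next whole participant.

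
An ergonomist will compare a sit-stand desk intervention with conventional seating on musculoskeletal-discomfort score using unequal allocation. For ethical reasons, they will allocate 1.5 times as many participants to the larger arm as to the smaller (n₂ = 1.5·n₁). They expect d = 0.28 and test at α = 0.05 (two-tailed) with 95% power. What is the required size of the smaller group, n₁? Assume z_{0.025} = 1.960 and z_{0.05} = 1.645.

n₁ = 277

With allocation ratio k = n₂/n₁ = 1.5, Var(x̄₁−x̄₂) = σ²(1/n₁ + 1/(k·n₁)) = σ²·(k+1)/(k·n₁).
So n₁ = (1 + 1/k)·((z_{α/2} + z_β)/d)² = 1.667 × (3.605/0.28)².
n₁ = 1.667 × 165.77 = 276.3.
Round up: n₁ = 277, giving n₂ = ⌈1.5 × 277⌉ = ⌈415.5⌉ = 416.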